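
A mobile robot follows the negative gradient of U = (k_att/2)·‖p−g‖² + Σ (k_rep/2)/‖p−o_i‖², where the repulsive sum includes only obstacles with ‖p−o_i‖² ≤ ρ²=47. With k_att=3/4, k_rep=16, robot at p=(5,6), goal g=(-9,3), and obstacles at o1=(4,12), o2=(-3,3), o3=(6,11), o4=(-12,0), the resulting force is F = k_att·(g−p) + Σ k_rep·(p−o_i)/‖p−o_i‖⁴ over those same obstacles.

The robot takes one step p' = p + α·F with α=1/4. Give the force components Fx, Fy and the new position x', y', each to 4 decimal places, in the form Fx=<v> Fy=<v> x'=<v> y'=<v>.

F_att = 3/4·(g−p) = 3/4·(-14,-3) = (-10.5000,-2.2500)
o1: d²=37 ≤ ρ²=47; F_rep = 16·(1,-6)/37² = (0.0117,-0.0701)
o2: d²=73 > ρ²=47 → inactive
o3: d²=26 ≤ ρ²=47; F_rep = 16·(-1,-5)/26² = (-0.0237,-0.1183)
o4: d²=325 > ρ²=47 → inactive
F = F_att + ΣF_rep = (-10.5120,-2.4385)
p' = p + 1/4·F = (2.3720,5.3904)

Fx=-10.5120 Fy=-2.4385 x'=2.3720 y'=5.3904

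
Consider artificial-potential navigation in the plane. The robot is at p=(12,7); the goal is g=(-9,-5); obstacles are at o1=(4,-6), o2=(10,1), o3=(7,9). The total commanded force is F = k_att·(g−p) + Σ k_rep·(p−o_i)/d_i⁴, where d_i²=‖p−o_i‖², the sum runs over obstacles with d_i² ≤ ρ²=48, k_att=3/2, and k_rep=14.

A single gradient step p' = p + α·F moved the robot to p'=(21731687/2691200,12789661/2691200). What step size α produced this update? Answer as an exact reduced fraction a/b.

F_att = 3/2·(g−p) = 3/2·(-21,-12) = (-31.5000,-18.0000)
o1: d²=233 > ρ²=48 → inactive
o2: d²=40 ≤ ρ²=48; F_rep = 14·(2,6)/40² = (0.0175,0.0525)
o3: d²=29 ≤ ρ²=48; F_rep = 14·(5,-2)/29² = (0.0832,-0.0333)
F = F_att + ΣF_rep = (-31.3993,-17.9808)
Δp = p'−p = (-3.9249,-2.2476); α = Δx/Fx = (-10562713/2691200) / (-10562713/336400) = 1/8
check: Δy/Fy = (-6048739/2691200) / (-6048739/336400) = 1/8 ✓

α = 1/8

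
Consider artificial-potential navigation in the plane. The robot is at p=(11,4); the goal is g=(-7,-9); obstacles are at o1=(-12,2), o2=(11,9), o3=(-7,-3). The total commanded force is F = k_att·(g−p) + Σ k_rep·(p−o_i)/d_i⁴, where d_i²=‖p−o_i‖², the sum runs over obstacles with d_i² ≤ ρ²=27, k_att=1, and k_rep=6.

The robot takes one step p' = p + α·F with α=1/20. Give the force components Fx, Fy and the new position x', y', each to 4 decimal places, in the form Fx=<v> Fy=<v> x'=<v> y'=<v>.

F_att = 1·(g−p) = 1·(-18,-13) = (-18.0000,-13.0000)
o1: d²=533 > ρ²=27 → inactive
o2: d²=25 ≤ ρ²=27; F_rep = 6·(0,-5)/25² = (0.0000,-0.0480)
o3: d²=373 > ρ²=27 → inactive
F = F_att + ΣF_rep = (-18.0000,-13.0480)
p' = p + 1/20·F = (10.1000,3.3476)

Fx=-18.0000 Fy=-13.0480 x'=10.1000 y'=3.3476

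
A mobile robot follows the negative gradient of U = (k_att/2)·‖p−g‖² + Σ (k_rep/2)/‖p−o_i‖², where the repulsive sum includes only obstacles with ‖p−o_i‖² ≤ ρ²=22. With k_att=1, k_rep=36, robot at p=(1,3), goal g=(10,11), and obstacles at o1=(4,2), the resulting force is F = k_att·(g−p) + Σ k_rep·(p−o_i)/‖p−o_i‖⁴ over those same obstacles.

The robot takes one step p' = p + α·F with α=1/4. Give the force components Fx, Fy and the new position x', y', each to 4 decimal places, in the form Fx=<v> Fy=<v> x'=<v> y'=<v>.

F_att = 1·(g−p) = 1·(9,8) = (9.0000,8.0000)
o1: d²=10 ≤ ρ²=22; F_rep = 36·(-3,1)/10² = (-1.0800,0.3600)
F = F_att + ΣF_rep = (7.9200,8.3600)
p' = p + 1/4·F = (2.9800,5.0900)

Fx=7.9200 Fy=8.3600 x'=2.9800 y'=5.0900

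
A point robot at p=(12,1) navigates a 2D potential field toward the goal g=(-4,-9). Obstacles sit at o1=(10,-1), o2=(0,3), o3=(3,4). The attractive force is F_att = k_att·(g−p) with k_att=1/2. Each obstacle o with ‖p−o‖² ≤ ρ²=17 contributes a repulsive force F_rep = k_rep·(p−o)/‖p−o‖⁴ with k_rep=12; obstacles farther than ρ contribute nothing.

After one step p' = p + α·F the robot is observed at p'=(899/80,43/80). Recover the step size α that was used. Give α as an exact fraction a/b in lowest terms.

F_att = 1/2·(g−p) = 1/2·(-16,-10) = (-8.0000,-5.0000)
o1: d²=8 ≤ ρ²=17; F_rep = 12·(2,2)/8² = (0.3750,0.3750)
o2: d²=148 > ρ²=17 → inactive
o3: d²=90 > ρ²=17 → inactive
F = F_att + ΣF_rep = (-7.6250,-4.6250)
Δp = p'−p = (-0.7625,-0.4625); α = Δx/Fx = (-61/80) / (-61/8) = 1/10
check: Δy/Fy = (-37/80) / (-37/8) = 1/10 ✓

α = 1/10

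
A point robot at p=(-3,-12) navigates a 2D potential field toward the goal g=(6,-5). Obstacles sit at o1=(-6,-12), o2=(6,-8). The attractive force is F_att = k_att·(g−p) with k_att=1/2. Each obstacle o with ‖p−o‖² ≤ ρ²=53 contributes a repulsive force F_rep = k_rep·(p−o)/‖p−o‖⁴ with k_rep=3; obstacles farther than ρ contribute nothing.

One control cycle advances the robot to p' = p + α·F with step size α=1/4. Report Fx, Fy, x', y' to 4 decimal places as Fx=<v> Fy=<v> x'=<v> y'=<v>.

F_att = 1/2·(g−p) = 1/2·(9,7) = (4.5000,3.5000)
o1: d²=9 ≤ ρ²=53; F_rep = 3·(3,0)/9² = (0.1111,0.0000)
o2: d²=97 > ρ²=53 → inactive
F = F_att + ΣF_rep = (4.6111,3.5000)
p' = p + 1/4·F = (-1.8472,-11.1250)

Fx=4.6111 Fy=3.5000 x'=-1.8472 y'=-11.1250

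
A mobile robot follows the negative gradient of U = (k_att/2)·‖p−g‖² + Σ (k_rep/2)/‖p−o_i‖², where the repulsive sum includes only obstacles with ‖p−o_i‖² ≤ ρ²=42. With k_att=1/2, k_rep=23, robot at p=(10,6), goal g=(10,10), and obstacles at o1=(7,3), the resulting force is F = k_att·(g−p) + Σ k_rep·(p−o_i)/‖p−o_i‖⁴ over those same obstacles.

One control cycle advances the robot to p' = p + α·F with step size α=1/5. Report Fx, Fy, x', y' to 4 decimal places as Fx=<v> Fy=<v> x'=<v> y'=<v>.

F_att = 1/2·(g−p) = 1/2·(0,4) = (0.0000,2.0000)
o1: d²=18 ≤ ρ²=42; F_rep = 23·(3,3)/18² = (0.2130,0.2130)
F = F_att + ΣF_rep = (0.2130,2.2130)
p' = p + 1/5·F = (10.0426,6.4426)

Fx=0.2130 Fy=2.2130 x'=10.0426 y'=6.4426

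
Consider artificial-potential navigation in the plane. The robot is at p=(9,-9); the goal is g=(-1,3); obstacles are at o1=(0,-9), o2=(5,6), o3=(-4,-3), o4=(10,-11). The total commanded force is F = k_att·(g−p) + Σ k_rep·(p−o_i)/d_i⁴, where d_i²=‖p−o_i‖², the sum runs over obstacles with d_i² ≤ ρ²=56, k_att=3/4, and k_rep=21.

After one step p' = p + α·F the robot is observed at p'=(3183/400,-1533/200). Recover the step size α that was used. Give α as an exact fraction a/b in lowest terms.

α = 1/8

F_att = 3/4·(g−p) = 3/4·(-10,12) = (-7.5000,9.0000)
o1: d²=81 > ρ²=56 → inactive
o2: d²=241 > ρ²=56 → inactive
o3: d²=205 > ρ²=56 → inactive
o4: d²=5 ≤ ρ²=56; F_rep = 21·(-1,2)/5² = (-0.8400,1.6800)
F = F_att + ΣF_rep = (-8.3400,10.6800)
Δp = p'−p = (-1.0425,1.3350); α = Δx/Fx = (-417/400) / (-417/50) = 1/8
check: Δy/Fy = (267/200) / (267/25) = 1/8 ✓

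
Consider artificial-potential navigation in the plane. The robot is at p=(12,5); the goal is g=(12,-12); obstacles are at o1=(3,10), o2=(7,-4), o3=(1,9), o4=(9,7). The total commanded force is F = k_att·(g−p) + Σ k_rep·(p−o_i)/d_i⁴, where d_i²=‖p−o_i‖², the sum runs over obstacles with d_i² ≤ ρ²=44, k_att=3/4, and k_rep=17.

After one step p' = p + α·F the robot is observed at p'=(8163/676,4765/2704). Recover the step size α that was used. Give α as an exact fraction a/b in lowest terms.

F_att = 3/4·(g−p) = 3/4·(0,-17) = (0.0000,-12.7500)
o1: d²=106 > ρ²=44 → inactive
o2: d²=106 > ρ²=44 → inactive
o3: d²=137 > ρ²=44 → inactive
o4: d²=13 ≤ ρ²=44; F_rep = 17·(3,-2)/13² = (0.3018,-0.2012)
F = F_att + ΣF_rep = (0.3018,-12.9512)
Δp = p'−p = (0.0754,-3.2378); α = Δx/Fx = (51/676) / (51/169) = 1/4
check: Δy/Fy = (-8755/2704) / (-8755/676) = 1/4 ✓

α = 1/4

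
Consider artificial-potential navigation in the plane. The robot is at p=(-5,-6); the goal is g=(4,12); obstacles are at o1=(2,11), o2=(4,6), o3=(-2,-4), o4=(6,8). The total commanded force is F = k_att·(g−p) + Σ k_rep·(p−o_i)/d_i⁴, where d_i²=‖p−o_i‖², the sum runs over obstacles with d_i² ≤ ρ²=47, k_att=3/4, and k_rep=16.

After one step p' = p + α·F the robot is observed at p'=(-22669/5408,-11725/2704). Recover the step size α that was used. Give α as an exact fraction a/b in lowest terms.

α = 1/8

F_att = 3/4·(g−p) = 3/4·(9,18) = (6.7500,13.5000)
o1: d²=338 > ρ²=47 → inactive
o2: d²=225 > ρ²=47 → inactive
o3: d²=13 ≤ ρ²=47; F_rep = 16·(-3,-2)/13² = (-0.2840,-0.1893)
o4: d²=317 > ρ²=47 → inactive
F = F_att + ΣF_rep = (6.4660,13.3107)
Δp = p'−p = (0.8082,1.6638); α = Δx/Fx = (4371/5408) / (4371/676) = 1/8
check: Δy/Fy = (4499/2704) / (4499/338) = 1/8 ✓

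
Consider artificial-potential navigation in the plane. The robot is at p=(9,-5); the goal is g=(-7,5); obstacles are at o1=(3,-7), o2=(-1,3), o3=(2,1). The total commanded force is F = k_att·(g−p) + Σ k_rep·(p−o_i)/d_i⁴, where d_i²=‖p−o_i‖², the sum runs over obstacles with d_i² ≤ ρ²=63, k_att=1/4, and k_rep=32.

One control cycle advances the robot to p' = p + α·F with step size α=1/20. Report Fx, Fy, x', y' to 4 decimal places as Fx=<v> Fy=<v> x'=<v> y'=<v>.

F_att = 1/4·(g−p) = 1/4·(-16,10) = (-4.0000,2.5000)
o1: d²=40 ≤ ρ²=63; F_rep = 32·(6,2)/40² = (0.1200,0.0400)
o2: d²=164 > ρ²=63 → inactive
o3: d²=85 > ρ²=63 → inactive
F = F_att + ΣF_rep = (-3.8800,2.5400)
p' = p + 1/20·F = (8.8060,-4.8730)

Fx=-3.8800 Fy=2.5400 x'=8.8060 y'=-4.8730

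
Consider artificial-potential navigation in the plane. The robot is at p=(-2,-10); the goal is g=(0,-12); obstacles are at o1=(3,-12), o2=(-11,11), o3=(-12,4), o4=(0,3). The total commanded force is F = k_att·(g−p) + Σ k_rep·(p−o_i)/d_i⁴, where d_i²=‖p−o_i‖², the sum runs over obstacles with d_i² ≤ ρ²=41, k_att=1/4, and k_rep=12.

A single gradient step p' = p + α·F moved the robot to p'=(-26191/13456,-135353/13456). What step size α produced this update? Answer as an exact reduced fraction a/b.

F_att = 1/4·(g−p) = 1/4·(2,-2) = (0.5000,-0.5000)
o1: d²=29 ≤ ρ²=41; F_rep = 12·(-5,2)/29² = (-0.0713,0.0285)
o2: d²=522 > ρ²=41 → inactive
o3: d²=296 > ρ²=41 → inactive
o4: d²=173 > ρ²=41 → inactive
F = F_att + ΣF_rep = (0.4287,-0.4715)
Δp = p'−p = (0.0536,-0.0589); α = Δx/Fx = (721/13456) / (721/1682) = 1/8
check: Δy/Fy = (-793/13456) / (-793/1682) = 1/8 ✓

α = 1/8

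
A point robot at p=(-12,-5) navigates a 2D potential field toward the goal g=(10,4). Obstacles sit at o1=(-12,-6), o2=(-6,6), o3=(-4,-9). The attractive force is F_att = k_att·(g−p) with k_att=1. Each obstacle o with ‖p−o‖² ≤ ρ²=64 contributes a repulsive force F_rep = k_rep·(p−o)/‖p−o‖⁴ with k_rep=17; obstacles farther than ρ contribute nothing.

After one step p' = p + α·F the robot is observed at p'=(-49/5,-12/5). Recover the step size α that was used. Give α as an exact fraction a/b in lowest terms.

F_att = 1·(g−p) = 1·(22,9) = (22.0000,9.0000)
o1: d²=1 ≤ ρ²=64; F_rep = 17·(0,1)/1² = (0.0000,17.0000)
o2: d²=157 > ρ²=64 → inactive
o3: d²=80 > ρ²=64 → inactive
F = F_att + ΣF_rep = (22.0000,26.0000)
Δp = p'−p = (2.2000,2.6000); α = Δx/Fx = (11/5) / (22) = 1/10
check: Δy/Fy = (13/5) / (26) = 1/10 ✓

α = 1/10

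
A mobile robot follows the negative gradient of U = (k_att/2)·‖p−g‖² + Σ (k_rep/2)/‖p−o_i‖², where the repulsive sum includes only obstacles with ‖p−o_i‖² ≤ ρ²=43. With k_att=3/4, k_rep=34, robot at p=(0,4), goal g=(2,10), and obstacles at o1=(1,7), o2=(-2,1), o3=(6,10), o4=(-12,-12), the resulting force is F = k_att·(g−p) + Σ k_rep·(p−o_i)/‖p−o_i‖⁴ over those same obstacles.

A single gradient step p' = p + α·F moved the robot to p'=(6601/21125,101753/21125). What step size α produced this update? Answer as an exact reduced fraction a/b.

F_att = 3/4·(g−p) = 3/4·(2,6) = (1.5000,4.5000)
o1: d²=10 ≤ ρ²=43; F_rep = 34·(-1,-3)/10² = (-0.3400,-1.0200)
o2: d²=13 ≤ ρ²=43; F_rep = 34·(2,3)/13² = (0.4024,0.6036)
o3: d²=72 > ρ²=43 → inactive
o4: d²=400 > ρ²=43 → inactive
F = F_att + ΣF_rep = (1.5624,4.0836)
Δp = p'−p = (0.3125,0.8167); α = Δx/Fx = (6601/21125) / (6601/4225) = 1/5
check: Δy/Fy = (17253/21125) / (17253/4225) = 1/5 ✓

α = 1/5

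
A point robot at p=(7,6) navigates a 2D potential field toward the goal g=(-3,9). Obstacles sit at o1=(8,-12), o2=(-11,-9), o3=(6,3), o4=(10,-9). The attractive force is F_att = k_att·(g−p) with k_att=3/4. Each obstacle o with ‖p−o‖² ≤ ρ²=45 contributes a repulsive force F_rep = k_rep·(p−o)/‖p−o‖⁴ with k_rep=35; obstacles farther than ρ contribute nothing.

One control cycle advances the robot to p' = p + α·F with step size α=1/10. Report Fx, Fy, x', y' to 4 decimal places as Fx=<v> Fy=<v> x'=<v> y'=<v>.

Fx=-7.1500 Fy=3.3000 x'=6.2850 y'=6.3300

F_att = 3/4·(g−p) = 3/4·(-10,3) = (-7.5000,2.2500)
o1: d²=325 > ρ²=45 → inactive
o2: d²=549 > ρ²=45 → inactive
o3: d²=10 ≤ ρ²=45; F_rep = 35·(1,3)/10² = (0.3500,1.0500)
o4: d²=234 > ρ²=45 → inactive
F = F_att + ΣF_rep = (-7.1500,3.3000)
p' = p + 1/10·F = (6.2850,6.3300)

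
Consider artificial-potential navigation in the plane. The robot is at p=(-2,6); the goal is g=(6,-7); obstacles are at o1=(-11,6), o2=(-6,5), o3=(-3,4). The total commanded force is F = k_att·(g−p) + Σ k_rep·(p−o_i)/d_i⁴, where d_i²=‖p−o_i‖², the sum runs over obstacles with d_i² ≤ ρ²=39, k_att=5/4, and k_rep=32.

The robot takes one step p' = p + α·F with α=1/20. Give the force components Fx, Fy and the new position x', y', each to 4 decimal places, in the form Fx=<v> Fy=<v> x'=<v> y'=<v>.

F_att = 5/4·(g−p) = 5/4·(8,-13) = (10.0000,-16.2500)
o1: d²=81 > ρ²=39 → inactive
o2: d²=17 ≤ ρ²=39; F_rep = 32·(4,1)/17² = (0.4429,0.1107)
o3: d²=5 ≤ ρ²=39; F_rep = 32·(1,2)/5² = (1.2800,2.5600)
F = F_att + ΣF_rep = (11.7229,-13.5793)
p' = p + 1/20·F = (-1.4139,5.3210)

Fx=11.7229 Fy=-13.5793 x'=-1.4139 y'=5.3210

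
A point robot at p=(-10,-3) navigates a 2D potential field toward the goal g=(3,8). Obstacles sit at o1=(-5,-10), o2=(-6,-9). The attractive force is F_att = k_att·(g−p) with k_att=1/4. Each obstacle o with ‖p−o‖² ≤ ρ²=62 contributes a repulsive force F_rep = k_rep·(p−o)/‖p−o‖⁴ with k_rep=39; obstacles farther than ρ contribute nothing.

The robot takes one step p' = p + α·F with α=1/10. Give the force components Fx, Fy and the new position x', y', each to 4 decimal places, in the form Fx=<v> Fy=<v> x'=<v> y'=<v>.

F_att = 1/4·(g−p) = 1/4·(13,11) = (3.2500,2.7500)
o1: d²=74 > ρ²=62 → inactive
o2: d²=52 ≤ ρ²=62; F_rep = 39·(-4,6)/52² = (-0.0577,0.0865)
F = F_att + ΣF_rep = (3.1923,2.8365)
p' = p + 1/10·F = (-9.6808,-2.7163)

Fx=3.1923 Fy=2.8365 x'=-9.6808 y'=-2.7163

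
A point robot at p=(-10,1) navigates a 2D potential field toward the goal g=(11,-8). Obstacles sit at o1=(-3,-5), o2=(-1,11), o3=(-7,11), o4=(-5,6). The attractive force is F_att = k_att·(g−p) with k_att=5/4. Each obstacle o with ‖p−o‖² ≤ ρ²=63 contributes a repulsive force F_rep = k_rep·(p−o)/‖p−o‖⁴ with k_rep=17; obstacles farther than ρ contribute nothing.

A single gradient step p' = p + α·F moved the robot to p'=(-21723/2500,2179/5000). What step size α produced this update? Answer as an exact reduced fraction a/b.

α = 1/20

F_att = 5/4·(g−p) = 5/4·(21,-9) = (26.2500,-11.2500)
o1: d²=85 > ρ²=63 → inactive
o2: d²=181 > ρ²=63 → inactive
o3: d²=109 > ρ²=63 → inactive
o4: d²=50 ≤ ρ²=63; F_rep = 17·(-5,-5)/50² = (-0.0340,-0.0340)
F = F_att + ΣF_rep = (26.2160,-11.2840)
Δp = p'−p = (1.3108,-0.5642); α = Δx/Fx = (3277/2500) / (3277/125) = 1/20
check: Δy/Fy = (-2821/5000) / (-2821/250) = 1/20 ✓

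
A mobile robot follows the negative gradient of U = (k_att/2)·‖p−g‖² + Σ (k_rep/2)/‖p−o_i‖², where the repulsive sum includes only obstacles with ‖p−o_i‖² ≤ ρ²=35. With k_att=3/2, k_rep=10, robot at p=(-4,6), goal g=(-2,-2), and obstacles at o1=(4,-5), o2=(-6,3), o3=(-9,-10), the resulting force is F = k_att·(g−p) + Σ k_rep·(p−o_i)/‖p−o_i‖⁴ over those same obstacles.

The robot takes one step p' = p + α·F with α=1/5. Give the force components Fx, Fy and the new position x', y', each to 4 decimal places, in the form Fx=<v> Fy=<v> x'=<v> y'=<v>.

F_att = 3/2·(g−p) = 3/2·(2,-8) = (3.0000,-12.0000)
o1: d²=185 > ρ²=35 → inactive
o2: d²=13 ≤ ρ²=35; F_rep = 10·(2,3)/13² = (0.1183,0.1775)
o3: d²=281 > ρ²=35 → inactive
F = F_att + ΣF_rep = (3.1183,-11.8225)
p' = p + 1/5·F = (-3.3763,3.6355)

Fx=3.1183 Fy=-11.8225 x'=-3.3763 y'=3.6355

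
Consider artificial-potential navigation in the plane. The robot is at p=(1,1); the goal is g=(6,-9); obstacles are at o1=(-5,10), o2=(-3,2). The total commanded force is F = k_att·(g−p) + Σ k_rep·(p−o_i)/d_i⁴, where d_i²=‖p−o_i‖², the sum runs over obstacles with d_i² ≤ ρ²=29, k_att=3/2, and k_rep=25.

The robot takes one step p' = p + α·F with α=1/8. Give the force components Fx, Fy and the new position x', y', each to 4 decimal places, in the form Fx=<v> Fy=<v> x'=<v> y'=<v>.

Fx=7.8460 Fy=-15.0865 x'=1.9808 y'=-0.8858

F_att = 3/2·(g−p) = 3/2·(5,-10) = (7.5000,-15.0000)
o1: d²=117 > ρ²=29 → inactive
o2: d²=17 ≤ ρ²=29; F_rep = 25·(4,-1)/17² = (0.3460,-0.0865)
F = F_att + ΣF_rep = (7.8460,-15.0865)
p' = p + 1/8·F = (1.9808,-0.8858)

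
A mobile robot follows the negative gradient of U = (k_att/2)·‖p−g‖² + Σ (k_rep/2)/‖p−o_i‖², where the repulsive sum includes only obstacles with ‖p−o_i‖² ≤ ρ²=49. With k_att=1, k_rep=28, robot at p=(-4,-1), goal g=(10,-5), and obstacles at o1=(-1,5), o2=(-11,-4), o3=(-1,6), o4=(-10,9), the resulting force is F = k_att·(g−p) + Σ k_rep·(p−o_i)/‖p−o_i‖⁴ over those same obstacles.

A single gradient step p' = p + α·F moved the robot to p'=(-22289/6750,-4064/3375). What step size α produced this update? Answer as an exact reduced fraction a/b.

α = 1/20

F_att = 1·(g−p) = 1·(14,-4) = (14.0000,-4.0000)
o1: d²=45 ≤ ρ²=49; F_rep = 28·(-3,-6)/45² = (-0.0415,-0.0830)
o2: d²=58 > ρ²=49 → inactive
o3: d²=58 > ρ²=49 → inactive
o4: d²=136 > ρ²=49 → inactive
F = F_att + ΣF_rep = (13.9585,-4.0830)
Δp = p'−p = (0.6979,-0.2041); α = Δx/Fx = (4711/6750) / (9422/675) = 1/20
check: Δy/Fy = (-689/3375) / (-2756/675) = 1/20 ✓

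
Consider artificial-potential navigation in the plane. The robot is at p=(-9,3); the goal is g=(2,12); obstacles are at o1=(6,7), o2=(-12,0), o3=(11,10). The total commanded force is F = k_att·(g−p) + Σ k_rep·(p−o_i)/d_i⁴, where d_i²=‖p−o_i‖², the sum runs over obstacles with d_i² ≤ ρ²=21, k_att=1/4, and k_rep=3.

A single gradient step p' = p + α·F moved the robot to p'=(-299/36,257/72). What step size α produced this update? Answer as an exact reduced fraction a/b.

F_att = 1/4·(g−p) = 1/4·(11,9) = (2.7500,2.2500)
o1: d²=241 > ρ²=21 → inactive
o2: d²=18 ≤ ρ²=21; F_rep = 3·(3,3)/18² = (0.0278,0.0278)
o3: d²=449 > ρ²=21 → inactive
F = F_att + ΣF_rep = (2.7778,2.2778)
Δp = p'−p = (0.6944,0.5694); α = Δx/Fx = (25/36) / (25/9) = 1/4
check: Δy/Fy = (41/72) / (41/18) = 1/4 ✓

α = 1/4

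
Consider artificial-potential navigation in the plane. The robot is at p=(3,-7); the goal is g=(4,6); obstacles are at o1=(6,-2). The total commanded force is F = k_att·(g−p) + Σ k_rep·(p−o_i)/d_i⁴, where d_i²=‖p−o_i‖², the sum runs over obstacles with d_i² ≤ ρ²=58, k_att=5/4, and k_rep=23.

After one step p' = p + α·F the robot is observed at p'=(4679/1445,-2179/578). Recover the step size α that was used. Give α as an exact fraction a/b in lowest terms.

F_att = 5/4·(g−p) = 5/4·(1,13) = (1.2500,16.2500)
o1: d²=34 ≤ ρ²=58; F_rep = 23·(-3,-5)/34² = (-0.0597,-0.0995)
F = F_att + ΣF_rep = (1.1903,16.1505)
Δp = p'−p = (0.2381,3.2301); α = Δx/Fx = (344/1445) / (344/289) = 1/5
check: Δy/Fy = (1867/578) / (9335/578) = 1/5 ✓

α = 1/5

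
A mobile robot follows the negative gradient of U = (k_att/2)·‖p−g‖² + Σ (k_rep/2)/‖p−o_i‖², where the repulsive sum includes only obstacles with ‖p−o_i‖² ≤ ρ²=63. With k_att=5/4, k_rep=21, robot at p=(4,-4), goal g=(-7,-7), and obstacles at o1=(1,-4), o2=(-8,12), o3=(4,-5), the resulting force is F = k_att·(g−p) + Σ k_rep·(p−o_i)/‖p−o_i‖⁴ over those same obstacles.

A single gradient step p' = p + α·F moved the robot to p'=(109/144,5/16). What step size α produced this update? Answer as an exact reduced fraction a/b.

F_att = 5/4·(g−p) = 5/4·(-11,-3) = (-13.7500,-3.7500)
o1: d²=9 ≤ ρ²=63; F_rep = 21·(3,0)/9² = (0.7778,0.0000)
o2: d²=400 > ρ²=63 → inactive
o3: d²=1 ≤ ρ²=63; F_rep = 21·(0,1)/1² = (0.0000,21.0000)
F = F_att + ΣF_rep = (-12.9722,17.2500)
Δp = p'−p = (-3.2431,4.3125); α = Δx/Fx = (-467/144) / (-467/36) = 1/4
check: Δy/Fy = (69/16) / (69/4) = 1/4 ✓

α = 1/4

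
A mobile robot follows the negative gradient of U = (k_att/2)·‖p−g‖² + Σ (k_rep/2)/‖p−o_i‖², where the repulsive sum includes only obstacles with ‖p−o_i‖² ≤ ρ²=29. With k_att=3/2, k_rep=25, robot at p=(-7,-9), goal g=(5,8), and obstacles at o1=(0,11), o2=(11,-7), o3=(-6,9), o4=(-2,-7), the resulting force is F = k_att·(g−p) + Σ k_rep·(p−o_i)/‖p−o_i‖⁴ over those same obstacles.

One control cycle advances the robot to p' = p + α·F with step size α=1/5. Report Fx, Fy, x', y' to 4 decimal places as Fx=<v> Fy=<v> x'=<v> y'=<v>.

F_att = 3/2·(g−p) = 3/2·(12,17) = (18.0000,25.5000)
o1: d²=449 > ρ²=29 → inactive
o2: d²=328 > ρ²=29 → inactive
o3: d²=325 > ρ²=29 → inactive
o4: d²=29 ≤ ρ²=29; F_rep = 25·(-5,-2)/29² = (-0.1486,-0.0595)
F = F_att + ΣF_rep = (17.8514,25.4405)
p' = p + 1/5·F = (-3.4297,-3.9119)

Fx=17.8514 Fy=25.4405 x'=-3.4297 y'=-3.9119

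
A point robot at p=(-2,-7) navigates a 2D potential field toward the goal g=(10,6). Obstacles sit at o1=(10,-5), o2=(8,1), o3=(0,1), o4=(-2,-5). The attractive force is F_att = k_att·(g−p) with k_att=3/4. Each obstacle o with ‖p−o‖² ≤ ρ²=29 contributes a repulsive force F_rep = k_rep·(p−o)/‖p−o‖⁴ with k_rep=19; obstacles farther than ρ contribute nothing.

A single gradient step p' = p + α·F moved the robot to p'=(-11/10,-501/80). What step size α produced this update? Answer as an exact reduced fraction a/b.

α = 1/10

F_att = 3/4·(g−p) = 3/4·(12,13) = (9.0000,9.7500)
o1: d²=148 > ρ²=29 → inactive
o2: d²=164 > ρ²=29 → inactive
o3: d²=68 > ρ²=29 → inactive
o4: d²=4 ≤ ρ²=29; F_rep = 19·(0,-2)/4² = (0.0000,-2.3750)
F = F_att + ΣF_rep = (9.0000,7.3750)
Δp = p'−p = (0.9000,0.7375); α = Δx/Fx = (9/10) / (9) = 1/10
check: Δy/Fy = (59/80) / (59/8) = 1/10 ✓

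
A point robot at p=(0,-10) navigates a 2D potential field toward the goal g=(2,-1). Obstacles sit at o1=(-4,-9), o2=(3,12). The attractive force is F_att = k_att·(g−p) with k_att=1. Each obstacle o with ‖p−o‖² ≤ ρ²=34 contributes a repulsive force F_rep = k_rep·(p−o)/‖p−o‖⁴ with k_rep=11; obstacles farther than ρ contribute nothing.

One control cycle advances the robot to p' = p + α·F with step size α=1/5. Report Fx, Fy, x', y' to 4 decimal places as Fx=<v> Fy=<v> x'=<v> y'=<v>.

F_att = 1·(g−p) = 1·(2,9) = (2.0000,9.0000)
o1: d²=17 ≤ ρ²=34; F_rep = 11·(4,-1)/17² = (0.1522,-0.0381)
o2: d²=493 > ρ²=34 → inactive
F = F_att + ΣF_rep = (2.1522,8.9619)
p' = p + 1/5·F = (0.4304,-8.2076)

Fx=2.1522 Fy=8.9619 x'=0.4304 y'=-8.2076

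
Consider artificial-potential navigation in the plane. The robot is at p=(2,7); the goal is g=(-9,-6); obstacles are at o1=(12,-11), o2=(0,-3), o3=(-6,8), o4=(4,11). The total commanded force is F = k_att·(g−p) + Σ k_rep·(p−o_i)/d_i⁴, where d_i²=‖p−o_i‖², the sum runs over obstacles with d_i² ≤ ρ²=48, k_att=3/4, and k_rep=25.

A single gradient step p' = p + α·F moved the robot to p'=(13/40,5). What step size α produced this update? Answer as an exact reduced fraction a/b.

α = 1/5

F_att = 3/4·(g−p) = 3/4·(-11,-13) = (-8.2500,-9.7500)
o1: d²=424 > ρ²=48 → inactive
o2: d²=104 > ρ²=48 → inactive
o3: d²=65 > ρ²=48 → inactive
o4: d²=20 ≤ ρ²=48; F_rep = 25·(-2,-4)/20² = (-0.1250,-0.2500)
F = F_att + ΣF_rep = (-8.3750,-10.0000)
Δp = p'−p = (-1.6750,-2.0000); α = Δx/Fx = (-67/40) / (-67/8) = 1/5
check: Δy/Fy = (-2) / (-10) = 1/5 ✓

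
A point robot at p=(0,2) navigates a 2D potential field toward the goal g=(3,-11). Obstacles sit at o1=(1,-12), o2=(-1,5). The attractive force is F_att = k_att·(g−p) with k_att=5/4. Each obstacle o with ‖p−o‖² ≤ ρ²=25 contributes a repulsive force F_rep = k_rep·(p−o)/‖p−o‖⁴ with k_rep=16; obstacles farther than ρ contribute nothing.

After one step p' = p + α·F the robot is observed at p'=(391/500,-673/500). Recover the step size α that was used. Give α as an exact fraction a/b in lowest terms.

α = 1/5

F_att = 5/4·(g−p) = 5/4·(3,-13) = (3.7500,-16.2500)
o1: d²=197 > ρ²=25 → inactive
o2: d²=10 ≤ ρ²=25; F_rep = 16·(1,-3)/10² = (0.1600,-0.4800)
F = F_att + ΣF_rep = (3.9100,-16.7300)
Δp = p'−p = (0.7820,-3.3460); α = Δx/Fx = (391/500) / (391/100) = 1/5
check: Δy/Fy = (-1673/500) / (-1673/100) = 1/5 ✓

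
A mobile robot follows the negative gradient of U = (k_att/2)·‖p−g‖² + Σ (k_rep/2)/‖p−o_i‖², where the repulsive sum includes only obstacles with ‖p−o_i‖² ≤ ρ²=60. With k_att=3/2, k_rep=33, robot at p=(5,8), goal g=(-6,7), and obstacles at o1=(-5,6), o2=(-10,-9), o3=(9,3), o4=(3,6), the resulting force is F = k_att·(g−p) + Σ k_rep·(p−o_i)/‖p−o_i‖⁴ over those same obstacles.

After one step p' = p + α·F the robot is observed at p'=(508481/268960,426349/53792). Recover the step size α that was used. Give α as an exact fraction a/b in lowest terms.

F_att = 3/2·(g−p) = 3/2·(-11,-1) = (-16.5000,-1.5000)
o1: d²=104 > ρ²=60 → inactive
o2: d²=514 > ρ²=60 → inactive
o3: d²=41 ≤ ρ²=60; F_rep = 33·(-4,5)/41² = (-0.0785,0.0982)
o4: d²=8 ≤ ρ²=60; F_rep = 33·(2,2)/8² = (1.0312,1.0312)
F = F_att + ΣF_rep = (-15.5473,-0.3706)
Δp = p'−p = (-3.1095,-0.0741); α = Δx/Fx = (-836319/268960) / (-836319/53792) = 1/5
check: Δy/Fy = (-3987/53792) / (-19935/53792) = 1/5 ✓

α = 1/5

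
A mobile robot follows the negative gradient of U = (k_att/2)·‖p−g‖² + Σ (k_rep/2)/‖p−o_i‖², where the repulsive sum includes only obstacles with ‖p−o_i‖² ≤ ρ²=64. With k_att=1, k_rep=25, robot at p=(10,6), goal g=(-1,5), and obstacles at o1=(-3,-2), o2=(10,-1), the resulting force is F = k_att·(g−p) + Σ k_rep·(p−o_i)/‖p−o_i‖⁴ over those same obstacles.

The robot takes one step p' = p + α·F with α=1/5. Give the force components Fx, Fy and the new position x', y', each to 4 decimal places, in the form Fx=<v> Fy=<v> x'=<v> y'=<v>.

F_att = 1·(g−p) = 1·(-11,-1) = (-11.0000,-1.0000)
o1: d²=233 > ρ²=64 → inactive
o2: d²=49 ≤ ρ²=64; F_rep = 25·(0,7)/49² = (0.0000,0.0729)
F = F_att + ΣF_rep = (-11.0000,-0.9271)
p' = p + 1/5·F = (7.8000,5.8146)

Fx=-11.0000 Fy=-0.9271 x'=7.8000 y'=5.8146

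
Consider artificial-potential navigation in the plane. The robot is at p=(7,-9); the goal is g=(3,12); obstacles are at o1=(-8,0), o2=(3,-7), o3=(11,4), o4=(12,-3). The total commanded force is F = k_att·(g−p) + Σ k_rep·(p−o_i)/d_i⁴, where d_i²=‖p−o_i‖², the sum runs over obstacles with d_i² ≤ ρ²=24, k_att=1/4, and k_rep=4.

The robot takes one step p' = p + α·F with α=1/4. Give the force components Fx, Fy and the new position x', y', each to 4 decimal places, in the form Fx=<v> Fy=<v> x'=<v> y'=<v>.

Fx=-0.9600 Fy=5.2300 x'=6.7600 y'=-7.6925

F_att = 1/4·(g−p) = 1/4·(-4,21) = (-1.0000,5.2500)
o1: d²=306 > ρ²=24 → inactive
o2: d²=20 ≤ ρ²=24; F_rep = 4·(4,-2)/20² = (0.0400,-0.0200)
o3: d²=185 > ρ²=24 → inactive
o4: d²=61 > ρ²=24 → inactive
F = F_att + ΣF_rep = (-0.9600,5.2300)
p' = p + 1/4·F = (6.7600,-7.6925)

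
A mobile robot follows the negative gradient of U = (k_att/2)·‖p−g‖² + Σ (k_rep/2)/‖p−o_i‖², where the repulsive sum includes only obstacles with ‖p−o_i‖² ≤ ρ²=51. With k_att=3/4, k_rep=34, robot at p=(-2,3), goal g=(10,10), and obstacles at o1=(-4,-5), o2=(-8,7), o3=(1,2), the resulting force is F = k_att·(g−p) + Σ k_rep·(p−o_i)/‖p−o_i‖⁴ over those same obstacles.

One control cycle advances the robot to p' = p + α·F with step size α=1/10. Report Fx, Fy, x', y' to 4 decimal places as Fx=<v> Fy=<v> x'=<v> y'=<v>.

Fx=7.9800 Fy=5.5900 x'=-1.2020 y'=3.5590

F_att = 3/4·(g−p) = 3/4·(12,7) = (9.0000,5.2500)
o1: d²=68 > ρ²=51 → inactive
o2: d²=52 > ρ²=51 → inactive
o3: d²=10 ≤ ρ²=51; F_rep = 34·(-3,1)/10² = (-1.0200,0.3400)
F = F_att + ΣF_rep = (7.9800,5.5900)
p' = p + 1/10·F = (-1.2020,3.5590)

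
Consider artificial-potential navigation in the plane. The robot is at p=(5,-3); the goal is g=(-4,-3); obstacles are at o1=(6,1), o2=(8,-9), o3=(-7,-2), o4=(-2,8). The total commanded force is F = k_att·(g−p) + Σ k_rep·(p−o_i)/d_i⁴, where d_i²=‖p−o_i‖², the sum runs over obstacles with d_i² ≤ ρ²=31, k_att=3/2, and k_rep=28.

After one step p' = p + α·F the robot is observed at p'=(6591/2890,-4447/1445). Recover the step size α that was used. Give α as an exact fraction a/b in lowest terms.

F_att = 3/2·(g−p) = 3/2·(-9,0) = (-13.5000,0.0000)
o1: d²=17 ≤ ρ²=31; F_rep = 28·(-1,-4)/17² = (-0.0969,-0.3875)
o2: d²=45 > ρ²=31 → inactive
o3: d²=145 > ρ²=31 → inactive
o4: d²=170 > ρ²=31 → inactive
F = F_att + ΣF_rep = (-13.5969,-0.3875)
Δp = p'−p = (-2.7194,-0.0775); α = Δx/Fx = (-7859/2890) / (-7859/578) = 1/5
check: Δy/Fy = (-112/1445) / (-112/289) = 1/5 ✓

α = 1/5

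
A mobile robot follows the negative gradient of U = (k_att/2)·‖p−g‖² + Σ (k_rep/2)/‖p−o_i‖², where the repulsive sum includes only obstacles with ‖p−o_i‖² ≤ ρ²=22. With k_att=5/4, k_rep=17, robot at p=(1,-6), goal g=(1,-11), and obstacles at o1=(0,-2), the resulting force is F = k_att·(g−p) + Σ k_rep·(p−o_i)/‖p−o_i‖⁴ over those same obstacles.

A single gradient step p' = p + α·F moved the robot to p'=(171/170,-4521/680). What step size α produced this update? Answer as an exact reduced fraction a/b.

α = 1/10

F_att = 5/4·(g−p) = 5/4·(0,-5) = (0.0000,-6.2500)
o1: d²=17 ≤ ρ²=22; F_rep = 17·(1,-4)/17² = (0.0588,-0.2353)
F = F_att + ΣF_rep = (0.0588,-6.4853)
Δp = p'−p = (0.0059,-0.6485); α = Δx/Fx = (1/170) / (1/17) = 1/10
check: Δy/Fy = (-441/680) / (-441/68) = 1/10 ✓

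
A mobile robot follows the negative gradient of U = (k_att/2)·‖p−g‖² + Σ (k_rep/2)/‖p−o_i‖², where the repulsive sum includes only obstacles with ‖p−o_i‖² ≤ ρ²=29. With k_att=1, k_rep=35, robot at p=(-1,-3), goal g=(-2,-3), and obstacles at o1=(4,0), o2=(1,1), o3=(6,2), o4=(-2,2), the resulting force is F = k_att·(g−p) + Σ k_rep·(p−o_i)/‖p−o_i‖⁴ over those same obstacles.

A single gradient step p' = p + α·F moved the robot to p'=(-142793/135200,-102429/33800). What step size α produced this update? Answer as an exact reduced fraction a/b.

α = 1/20

F_att = 1·(g−p) = 1·(-1,0) = (-1.0000,0.0000)
o1: d²=34 > ρ²=29 → inactive
o2: d²=20 ≤ ρ²=29; F_rep = 35·(-2,-4)/20² = (-0.1750,-0.3500)
o3: d²=74 > ρ²=29 → inactive
o4: d²=26 ≤ ρ²=29; F_rep = 35·(1,-5)/26² = (0.0518,-0.2589)
F = F_att + ΣF_rep = (-1.1232,-0.6089)
Δp = p'−p = (-0.0562,-0.0304); α = Δx/Fx = (-7593/135200) / (-7593/6760) = 1/20
check: Δy/Fy = (-1029/33800) / (-1029/1690) = 1/20 ✓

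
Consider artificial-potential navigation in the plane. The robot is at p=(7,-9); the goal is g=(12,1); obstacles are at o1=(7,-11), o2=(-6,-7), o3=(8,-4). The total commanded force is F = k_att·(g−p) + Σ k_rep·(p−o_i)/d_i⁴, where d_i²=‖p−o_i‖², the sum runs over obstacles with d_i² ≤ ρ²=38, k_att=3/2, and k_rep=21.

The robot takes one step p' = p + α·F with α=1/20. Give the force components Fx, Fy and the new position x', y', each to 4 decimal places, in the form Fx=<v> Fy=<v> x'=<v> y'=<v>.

Fx=7.4689 Fy=17.4697 x'=7.3734 y'=-8.1265

F_att = 3/2·(g−p) = 3/2·(5,10) = (7.5000,15.0000)
o1: d²=4 ≤ ρ²=38; F_rep = 21·(0,2)/4² = (0.0000,2.6250)
o2: d²=173 > ρ²=38 → inactive
o3: d²=26 ≤ ρ²=38; F_rep = 21·(-1,-5)/26² = (-0.0311,-0.1553)
F = F_att + ΣF_rep = (7.4689,17.4697)
p' = p + 1/20·F = (7.3734,-8.1265)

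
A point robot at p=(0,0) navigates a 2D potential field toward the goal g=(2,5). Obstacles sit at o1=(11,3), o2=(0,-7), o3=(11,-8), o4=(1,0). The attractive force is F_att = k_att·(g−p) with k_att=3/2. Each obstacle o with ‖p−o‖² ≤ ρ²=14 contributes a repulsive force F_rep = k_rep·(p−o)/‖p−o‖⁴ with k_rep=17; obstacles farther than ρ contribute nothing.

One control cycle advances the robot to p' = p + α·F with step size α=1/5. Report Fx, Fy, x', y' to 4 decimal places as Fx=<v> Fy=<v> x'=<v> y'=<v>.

Fx=-14.0000 Fy=7.5000 x'=-2.8000 y'=1.5000

F_att = 3/2·(g−p) = 3/2·(2,5) = (3.0000,7.5000)
o1: d²=130 > ρ²=14 → inactive
o2: d²=49 > ρ²=14 → inactive
o3: d²=185 > ρ²=14 → inactive
o4: d²=1 ≤ ρ²=14; F_rep = 17·(-1,0)/1² = (-17.0000,0.0000)
F = F_att + ΣF_rep = (-14.0000,7.5000)
p' = p + 1/5·F = (-2.8000,1.5000)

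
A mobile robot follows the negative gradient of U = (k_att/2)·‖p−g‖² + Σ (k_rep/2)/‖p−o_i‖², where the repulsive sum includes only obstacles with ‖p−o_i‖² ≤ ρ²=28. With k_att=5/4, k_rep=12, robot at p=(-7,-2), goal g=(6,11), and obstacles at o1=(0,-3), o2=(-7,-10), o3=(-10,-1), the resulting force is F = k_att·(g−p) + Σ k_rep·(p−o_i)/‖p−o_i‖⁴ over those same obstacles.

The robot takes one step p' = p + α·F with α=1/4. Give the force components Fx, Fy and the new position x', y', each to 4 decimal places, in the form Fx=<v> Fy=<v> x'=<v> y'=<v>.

F_att = 5/4·(g−p) = 5/4·(13,13) = (16.2500,16.2500)
o1: d²=50 > ρ²=28 → inactive
o2: d²=64 > ρ²=28 → inactive
o3: d²=10 ≤ ρ²=28; F_rep = 12·(3,-1)/10² = (0.3600,-0.1200)
F = F_att + ΣF_rep = (16.6100,16.1300)
p' = p + 1/4·F = (-2.8475,2.0325)

Fx=16.6100 Fy=16.1300 x'=-2.8475 y'=2.0325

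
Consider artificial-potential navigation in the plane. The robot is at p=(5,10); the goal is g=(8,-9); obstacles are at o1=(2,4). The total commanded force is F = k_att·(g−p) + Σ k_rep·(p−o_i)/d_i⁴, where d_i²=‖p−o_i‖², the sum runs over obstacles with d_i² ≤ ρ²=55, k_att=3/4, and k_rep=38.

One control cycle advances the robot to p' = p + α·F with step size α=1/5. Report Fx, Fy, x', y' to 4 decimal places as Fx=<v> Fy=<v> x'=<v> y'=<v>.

Fx=2.3063 Fy=-14.1374 x'=5.4613 y'=7.1725

F_att = 3/4·(g−p) = 3/4·(3,-19) = (2.2500,-14.2500)
o1: d²=45 ≤ ρ²=55; F_rep = 38·(3,6)/45² = (0.0563,0.1126)
F = F_att + ΣF_rep = (2.3063,-14.1374)
p' = p + 1/5·F = (5.4613,7.1725)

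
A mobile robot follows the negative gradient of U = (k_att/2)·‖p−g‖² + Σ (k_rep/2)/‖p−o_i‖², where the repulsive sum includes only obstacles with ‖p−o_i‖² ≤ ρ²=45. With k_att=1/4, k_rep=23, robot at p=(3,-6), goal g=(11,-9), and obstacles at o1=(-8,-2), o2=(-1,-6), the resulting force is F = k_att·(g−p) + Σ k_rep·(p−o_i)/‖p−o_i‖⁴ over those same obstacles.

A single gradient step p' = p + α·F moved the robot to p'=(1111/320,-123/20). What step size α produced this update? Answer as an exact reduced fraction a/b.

α = 1/5

F_att = 1/4·(g−p) = 1/4·(8,-3) = (2.0000,-0.7500)
o1: d²=137 > ρ²=45 → inactive
o2: d²=16 ≤ ρ²=45; F_rep = 23·(4,0)/16² = (0.3594,0.0000)
F = F_att + ΣF_rep = (2.3594,-0.7500)
Δp = p'−p = (0.4719,-0.1500); α = Δx/Fx = (151/320) / (151/64) = 1/5
check: Δy/Fy = (-3/20) / (-3/4) = 1/5 ✓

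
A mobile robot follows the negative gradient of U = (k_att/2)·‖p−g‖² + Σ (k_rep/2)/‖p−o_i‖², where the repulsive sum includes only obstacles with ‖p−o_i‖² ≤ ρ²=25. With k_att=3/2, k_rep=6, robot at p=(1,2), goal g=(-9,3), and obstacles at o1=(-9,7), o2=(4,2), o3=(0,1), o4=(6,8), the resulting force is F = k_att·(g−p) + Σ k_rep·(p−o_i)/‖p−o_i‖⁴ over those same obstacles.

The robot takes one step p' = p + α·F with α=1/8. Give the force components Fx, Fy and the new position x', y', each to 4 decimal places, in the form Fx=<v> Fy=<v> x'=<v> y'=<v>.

Fx=-13.7222 Fy=3.0000 x'=-0.7153 y'=2.3750

F_att = 3/2·(g−p) = 3/2·(-10,1) = (-15.0000,1.5000)
o1: d²=125 > ρ²=25 → inactive
o2: d²=9 ≤ ρ²=25; F_rep = 6·(-3,0)/9² = (-0.2222,0.0000)
o3: d²=2 ≤ ρ²=25; F_rep = 6·(1,1)/2² = (1.5000,1.5000)
o4: d²=61 > ρ²=25 → inactive
F = F_att + ΣF_rep = (-13.7222,3.0000)
p' = p + 1/8·F = (-0.7153,2.3750)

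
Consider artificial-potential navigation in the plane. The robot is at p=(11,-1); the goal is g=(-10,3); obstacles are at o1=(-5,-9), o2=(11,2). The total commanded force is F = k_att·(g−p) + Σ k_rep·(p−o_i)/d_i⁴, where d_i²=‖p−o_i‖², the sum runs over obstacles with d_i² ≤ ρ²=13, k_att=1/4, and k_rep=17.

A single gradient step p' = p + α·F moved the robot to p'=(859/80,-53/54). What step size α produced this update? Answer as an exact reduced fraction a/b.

α = 1/20

F_att = 1/4·(g−p) = 1/4·(-21,4) = (-5.2500,1.0000)
o1: d²=320 > ρ²=13 → inactive
o2: d²=9 ≤ ρ²=13; F_rep = 17·(0,-3)/9² = (0.0000,-0.6296)
F = F_att + ΣF_rep = (-5.2500,0.3704)
Δp = p'−p = (-0.2625,0.0185); α = Δx/Fx = (-21/80) / (-21/4) = 1/20
check: Δy/Fy = (1/54) / (10/27) = 1/20 ✓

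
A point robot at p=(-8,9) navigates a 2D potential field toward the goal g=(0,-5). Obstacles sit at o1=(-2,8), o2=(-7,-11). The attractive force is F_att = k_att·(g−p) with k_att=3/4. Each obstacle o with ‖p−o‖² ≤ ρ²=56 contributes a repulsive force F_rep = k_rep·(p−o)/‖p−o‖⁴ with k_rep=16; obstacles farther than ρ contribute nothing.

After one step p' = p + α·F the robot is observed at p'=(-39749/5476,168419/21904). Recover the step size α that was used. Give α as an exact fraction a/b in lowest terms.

F_att = 3/4·(g−p) = 3/4·(8,-14) = (6.0000,-10.5000)
o1: d²=37 ≤ ρ²=56; F_rep = 16·(-6,1)/37² = (-0.0701,0.0117)
o2: d²=401 > ρ²=56 → inactive
F = F_att + ΣF_rep = (5.9299,-10.4883)
Δp = p'−p = (0.7412,-1.3110); α = Δx/Fx = (4059/5476) / (8118/1369) = 1/8
check: Δy/Fy = (-28717/21904) / (-28717/2738) = 1/8 ✓

α = 1/8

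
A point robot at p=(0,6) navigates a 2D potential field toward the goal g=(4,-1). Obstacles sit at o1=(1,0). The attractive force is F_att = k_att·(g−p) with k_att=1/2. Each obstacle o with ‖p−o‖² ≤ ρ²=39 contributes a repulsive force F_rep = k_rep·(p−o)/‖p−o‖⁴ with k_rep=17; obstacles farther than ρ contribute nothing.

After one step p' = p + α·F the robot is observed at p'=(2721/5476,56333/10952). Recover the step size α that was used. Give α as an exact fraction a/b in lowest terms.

F_att = 1/2·(g−p) = 1/2·(4,-7) = (2.0000,-3.5000)
o1: d²=37 ≤ ρ²=39; F_rep = 17·(-1,6)/37² = (-0.0124,0.0745)
F = F_att + ΣF_rep = (1.9876,-3.4255)
Δp = p'−p = (0.4969,-0.8564); α = Δx/Fx = (2721/5476) / (2721/1369) = 1/4
check: Δy/Fy = (-9379/10952) / (-9379/2738) = 1/4 ✓

α = 1/4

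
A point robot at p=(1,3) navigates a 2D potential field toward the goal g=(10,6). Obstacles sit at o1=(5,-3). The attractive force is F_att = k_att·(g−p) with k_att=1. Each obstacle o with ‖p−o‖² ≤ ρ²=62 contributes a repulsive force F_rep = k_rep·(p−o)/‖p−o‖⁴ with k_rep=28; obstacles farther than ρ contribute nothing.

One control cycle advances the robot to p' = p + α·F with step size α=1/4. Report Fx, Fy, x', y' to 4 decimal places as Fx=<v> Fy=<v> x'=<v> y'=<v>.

F_att = 1·(g−p) = 1·(9,3) = (9.0000,3.0000)
o1: d²=52 ≤ ρ²=62; F_rep = 28·(-4,6)/52² = (-0.0414,0.0621)
F = F_att + ΣF_rep = (8.9586,3.0621)
p' = p + 1/4·F = (3.2396,3.7655)

Fx=8.9586 Fy=3.0621 x'=3.2396 y'=3.7655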